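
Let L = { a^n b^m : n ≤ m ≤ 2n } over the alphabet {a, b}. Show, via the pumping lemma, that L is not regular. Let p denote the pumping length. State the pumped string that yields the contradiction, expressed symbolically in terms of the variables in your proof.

a^{p+k} b^p

Toward a contradiction, assume L is regular with pumping length p.
Take w = a^p b^p ∈ L (since p ≤ p ≤ 2p), with |w| = 2p ≥ p.
The pumping lemma gives a decomposition w = xyz where |xy| ≤ p and |y| > 0.
Because |xy| ≤ p and w begins with p copies of a, we have y = a^k with 1 ≤ k ≤ p.
Pump with i = 2: xy^2z = a^{p+k} b^p. Now n = p+k > p = m, so the condition n ≤ m fails. Thus xy^2z ∉ L.
This is a contradiction; hence L is not regular.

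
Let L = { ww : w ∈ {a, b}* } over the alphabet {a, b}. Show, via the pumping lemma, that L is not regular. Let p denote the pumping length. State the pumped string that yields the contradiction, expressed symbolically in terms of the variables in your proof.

Assume L is regular. Let p be the pumping length given by the pumping lemma.
Take w = a^p b^p a^p b^p = uu where u = a^pb^p; then w ∈ L and |w| = 4p ≥ p.
Write w = xyz as guaranteed by the lemma, with |xy| ≤ p and y is nonempty.
The first p characters of w are a's, so xy (and hence y) consists only of a's. Write y = a^k, 1 ≤ k ≤ p.
Pump with i = 2: xy^2z = a^{p+k} b^p a^p b^p, of length 4p+k. Suppose this equals vv. The string starts with a and ends with b, so v does too; thus the boundary between the two copies of v is a b→a transition. There is exactly one such transition, at position 2p+k, so |v| = 2p+k and |vv| = 4p+2k ≠ 4p+k since k ≥ 1. So xy^2z ∉ L.
This is a contradiction; hence L is not regular.

a^{p+k} b^p a^p b^p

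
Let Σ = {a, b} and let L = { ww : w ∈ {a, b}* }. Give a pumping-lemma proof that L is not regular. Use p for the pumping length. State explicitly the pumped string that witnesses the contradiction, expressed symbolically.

Suppose for contradiction that L is regular, and let p be the pumping length.
Take w = a^p b^p a^p b^p = uu where u = a^pb^p; then w ∈ L and |w| = 4p ≥ p.
By the pumping lemma, w = xyz with |xy| ≤ p and |y| ≥ 1.
Because |xy| ≤ p and w begins with p copies of a, we have y = a^k with 1 ≤ k ≤ p.
Pump with i = 2: xy^2z = a^{p+k} b^p a^p b^p, of length 4p+k. Suppose this equals vv. The string starts with a and ends with b, so v does too; thus the boundary between the two copies of v is a b→a transition. There is exactly one such transition, at position 2p+k, so |v| = 2p+k and |vv| = 4p+2k ≠ 4p+k since k ≥ 1. So xy^2z ∉ L.
This contradicts the pumping lemma, so L is not regular.

a^{p+k} b^p a^p b^p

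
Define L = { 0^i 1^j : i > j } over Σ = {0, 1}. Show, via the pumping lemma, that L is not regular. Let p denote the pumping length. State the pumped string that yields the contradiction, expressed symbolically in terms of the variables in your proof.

Assume L is regular. Let p be the pumping length given by the pumping lemma.
Choose w = 0^{p+1} 1^p ∈ L, with |w| = 2p+1 ≥ p.
Write w = xyz as guaranteed by the lemma, with |xy| ≤ p and |y| > 0.
Since the first p symbols of w are all 0's and |xy| ≤ p, y lies entirely in the leading 0-block: y = 0^k for some k with 1 ≤ k ≤ p.
Consider xy^0z = xz = 0^{p+1-k} 1^p. Since k ≥ 1, the 0-count p+1-k is at most p, so i > j fails; thus xz ∉ L.
This is a contradiction; hence L is not regular.

0^{p+1-k} 1^p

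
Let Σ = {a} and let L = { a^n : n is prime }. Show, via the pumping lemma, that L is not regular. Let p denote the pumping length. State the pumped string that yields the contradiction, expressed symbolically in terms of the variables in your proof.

Suppose for contradiction that L is regular, and let p be the pumping length.
Let q be a prime with q ≥ p+2 (infinitely many primes exist), and take w = a^q ∈ L with |w| = q ≥ p.
The pumping lemma gives a decomposition w = xyz where |xy| ≤ p and |y| ≥ 1.
Then y = a^k for some k with 1 ≤ k ≤ p.
Since 1 ≤ k ≤ p, |xz| = q-k. Pump with i = q+1: |xy^{q+1}z| = (q-k)+(q+1)k = q+qk = q(1+k), which is composite (both factors ≥ 2). So xy^{q+1}z = a^{q(1+k)} ∉ L.
This contradicts the pumping lemma, so L is not regular.

a^{q(1+k)}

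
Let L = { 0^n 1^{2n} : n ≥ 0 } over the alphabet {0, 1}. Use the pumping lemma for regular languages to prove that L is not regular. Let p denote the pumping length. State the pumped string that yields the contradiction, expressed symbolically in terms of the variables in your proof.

Toward a contradiction, assume L is regular with pumping length p.
Choose w = 0^p 1^{2p}, which is in L with |w| = 3p ≥ p.
By the pumping lemma, w = xyz with |xy| ≤ p and |y| ≥ 1.
Since the first p symbols of w are all 0's and |xy| ≤ p, y lies entirely in the leading 0-block: y = 0^k for some k with 1 ≤ k ≤ p.
Pump with i = 2: xy^2z = 0^{p+k} 1^{2p}. For this to lie in L we would need 2p = 2(p+k), which forces k = 0. But k ≥ 1, so xy^2z ∉ L.
This contradicts the pumping lemma, so L is not regular.

0^{p+k} 1^{2p}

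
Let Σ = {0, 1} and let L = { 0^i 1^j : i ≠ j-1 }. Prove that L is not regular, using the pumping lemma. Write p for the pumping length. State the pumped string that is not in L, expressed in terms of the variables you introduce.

0^{p+p!} 1^{p+p!+1}

Assume L is regular. Let p be the pumping length given by the pumping lemma.
Choose w = 0^p 1^{p+p!+1}. Since p ≠ (p+p!+1)-1 = p+p!, w ∈ L; and |w| ≥ p.
By the pumping lemma, w = xyz with |xy| ≤ p and y is nonempty.
Since the first p symbols of w are all 0's and |xy| ≤ p, y lies entirely in the leading 0-block: y = 0^k for some k with 1 ≤ k ≤ p.
Since 1 ≤ k ≤ p, k divides p!; set t = 1 + p!/k. Then xy^t z has p + (p!/k)·k = p + p! copies of 0. Now the 0-count is p+p! and (1-count)-1 = (p+p!+1)-1 = p+p!, so i ≠ j-1 fails. So xy^t z = 0^{p+p!} 1^{p+p!+1} ∉ L.
This is a contradiction; hence L is not regular.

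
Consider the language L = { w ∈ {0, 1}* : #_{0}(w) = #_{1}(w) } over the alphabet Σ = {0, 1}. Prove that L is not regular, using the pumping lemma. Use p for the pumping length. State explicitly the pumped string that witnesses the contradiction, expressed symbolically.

Assume L is regular; let p be its pumping constant.
Choose w = 0^p 1^p ∈ L with |w| = 2p ≥ p.
The pumping lemma gives a decomposition w = xyz where |xy| ≤ p and y is nonempty.
Because |xy| ≤ p and w begins with p copies of 0, we have y = 0^k with 1 ≤ k ≤ p.
Pump with i = 2: xy^2z = 0^{p+k} 1^p has p+k occurrences of 0 but only p of 1. Since k ≥ 1 the counts differ, so xy^2z ∉ L.
Contradiction. Therefore L is not regular.

0^{p+k} 1^p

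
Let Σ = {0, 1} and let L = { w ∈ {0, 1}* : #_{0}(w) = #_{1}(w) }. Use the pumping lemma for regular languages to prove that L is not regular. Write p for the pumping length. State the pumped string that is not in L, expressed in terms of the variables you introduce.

0^{p+k} 1^p

Assume L is regular. Let p be the pumping length given by the pumping lemma.
Choose w = 0^p 1^p ∈ L with |w| = 2p ≥ p.
The pumping lemma gives a decomposition w = xyz where |xy| ≤ p and y is nonempty.
Since the first p symbols of w are all 0's and |xy| ≤ p, y lies entirely in the leading 0-block: y = 0^k for some k with 1 ≤ k ≤ p.
Pump with i = 2: xy^2z = 0^{p+k} 1^p has p+k occurrences of 0 but only p of 1. Since k ≥ 1 the counts differ, so xy^2z ∉ L.
This contradicts the pumping lemma, so L is not regular.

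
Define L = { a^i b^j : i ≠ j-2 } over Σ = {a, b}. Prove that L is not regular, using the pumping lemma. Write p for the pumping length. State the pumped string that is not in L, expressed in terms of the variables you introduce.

a^{p+p!} b^{p+p!+2}

Toward a contradiction, assume L is regular with pumping length p.
Choose w = a^p b^{p+p!+2}. Since p ≠ (p+p!+2)-2 = p+p!, w ∈ L; and |w| ≥ p.
The pumping lemma gives a decomposition w = xyz where |xy| ≤ p and |y| ≥ 1.
The first p characters of w are a's, so xy (and hence y) consists only of a's. Write y = a^k, 1 ≤ k ≤ p.
Since 1 ≤ k ≤ p, k divides p!; set t = 1 + p!/k. Then xy^t z has p + (p!/k)·k = p + p! copies of a. Now the a-count is p+p! and (b-count)-2 = (p+p!+2)-2 = p+p!, so i ≠ j-2 fails. So xy^t z = a^{p+p!} b^{p+p!+2} ∉ L.
Contradiction. Therefore L is not regular.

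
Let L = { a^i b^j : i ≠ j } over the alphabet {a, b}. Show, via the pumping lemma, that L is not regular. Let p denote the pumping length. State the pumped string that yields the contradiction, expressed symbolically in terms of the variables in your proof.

a^{p+p!} b^{p+p!}

Assume L is regular. Let p be the pumping length given by the pumping lemma.
Choose w = a^p b^{p+p!}. Since p ≠ p+p!, w ∈ L; and |w| ≥ p.
By the pumping lemma, w = xyz with |xy| ≤ p and |y| ≥ 1.
The first p characters of w are a's, so xy (and hence y) consists only of a's. Write y = a^k, 1 ≤ k ≤ p.
Since 1 ≤ k ≤ p, k divides p!; set t = 1 + p!/k. Then xy^t z has p + (p!/k)·k = p + p! copies of a. Now the a-count equals the b-count, so i ≠ j fails. So xy^t z = a^{p+p!} b^{p+p!} ∉ L.
This is a contradiction; hence L is not regular.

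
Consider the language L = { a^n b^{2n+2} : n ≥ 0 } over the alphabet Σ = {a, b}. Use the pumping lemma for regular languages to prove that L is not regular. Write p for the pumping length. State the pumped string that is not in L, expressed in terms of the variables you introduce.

a^{p+k} b^{2p+2}

Assume L is regular; let p be its pumping constant.
Choose w = a^p b^{2p+2}, which is in L with |w| = 3p+2 ≥ p.
Write w = xyz as guaranteed by the lemma, with |xy| ≤ p and |y| ≥ 1.
Since the first p symbols of w are all a's and |xy| ≤ p, y lies entirely in the leading a-block: y = a^k for some k with 1 ≤ k ≤ p.
Pump with i = 2: xy^2z = a^{p+k} b^{2p+2}. For this to lie in L we would need 2p+2 = 2(p+k)+2, which forces k = 0. But k ≥ 1, so xy^2z ∉ L.
This is a contradiction; hence L is not regular.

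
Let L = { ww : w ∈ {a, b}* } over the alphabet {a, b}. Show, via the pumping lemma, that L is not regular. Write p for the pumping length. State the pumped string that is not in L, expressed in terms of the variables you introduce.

Assume L is regular; let p be its pumping constant.
Take w = a^p b^p a^p b^p = uu where u = a^pb^p; then w ∈ L and |w| = 4p ≥ p.
The pumping lemma gives a decomposition w = xyz where |xy| ≤ p and |y| ≥ 1.
Since the first p symbols of w are all a's and |xy| ≤ p, y lies entirely in the leading a-block: y = a^k for some k with 1 ≤ k ≤ p.
Pump with i = 2: xy^2z = a^{p+k} b^p a^p b^p, of length 4p+k. Suppose this equals vv. The string starts with a and ends with b, so v does too; thus the boundary between the two copies of v is a b→a transition. There is exactly one such transition, at position 2p+k, so |v| = 2p+k and |vv| = 4p+2k ≠ 4p+k since k ≥ 1. So xy^2z ∉ L.
Contradiction. Therefore L is not regular.

a^{p+k} b^p a^p b^p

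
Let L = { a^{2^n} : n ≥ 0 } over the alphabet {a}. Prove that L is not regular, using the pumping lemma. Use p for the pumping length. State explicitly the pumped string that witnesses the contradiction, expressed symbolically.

a^{2^p+k}

Assume L is regular; let p be its pumping constant.
Take w = a^{2^p} ∈ L with |w| = 2^p ≥ p.
Write w = xyz as guaranteed by the lemma, with |xy| ≤ p and y is nonempty.
Then y = a^k for some k with 1 ≤ k ≤ p.
Pump with i = 2: xy^2z = a^{2^p+k}. Since 1 ≤ k ≤ p < 2^p, we have 2^p < 2^p+k < 2^{p+1}, so 2^p+k is not a power of 2. So xy^2z ∉ L.
This contradicts the pumping lemma, so L is not regular.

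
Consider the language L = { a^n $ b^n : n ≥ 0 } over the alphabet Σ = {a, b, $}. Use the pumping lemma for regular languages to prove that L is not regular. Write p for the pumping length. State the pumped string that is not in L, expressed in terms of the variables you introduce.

Suppose for contradiction that L is regular, and let p be the pumping length.
Take w = a^p $ b^p ∈ L with |w| = 2p+1 ≥ p.
By the pumping lemma, w = xyz with |xy| ≤ p and |y| ≥ 1.
Because |xy| ≤ p and w begins with p copies of a, we have y = a^k with 1 ≤ k ≤ p.
Pump with i = 2: xy^2z = a^{p+k} $ b^p, which would require p+k = p. But k ≥ 1, so xy^2z ∉ L.
This is a contradiction; hence L is not regular.

a^{p+k} $ b^p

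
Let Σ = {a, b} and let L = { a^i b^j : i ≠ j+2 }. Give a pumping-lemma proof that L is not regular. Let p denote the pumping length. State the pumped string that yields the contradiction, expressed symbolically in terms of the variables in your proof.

Toward a contradiction, assume L is regular with pumping length p.
Choose w = a^p b^{p+p!-2}. Since p ≠ (p+p!-2)+2 = p+p!, w ∈ L; and |w| ≥ p.
Write w = xyz as guaranteed by the lemma, with |xy| ≤ p and y is nonempty.
Because |xy| ≤ p and w begins with p copies of a, we have y = a^k with 1 ≤ k ≤ p.
Since 1 ≤ k ≤ p, k divides p!; set t = 1 + p!/k. Then xy^t z has p + (p!/k)·k = p + p! copies of a. Now the a-count is p+p! and (b-count)+2 = (p+p!-2)+2 = p+p!, so i ≠ j+2 fails. So xy^t z = a^{p+p!} b^{p+p!-2} ∉ L.
This contradicts the pumping lemma, so L is not regular.

a^{p+p!} b^{p+p!-2}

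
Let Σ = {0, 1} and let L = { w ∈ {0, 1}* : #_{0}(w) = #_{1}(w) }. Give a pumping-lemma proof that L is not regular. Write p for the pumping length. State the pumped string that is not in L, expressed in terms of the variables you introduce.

Toward a contradiction, assume L is regular with pumping length p.
Choose w = 0^p 1^p ∈ L with |w| = 2p ≥ p.
Write w = xyz as guaranteed by the lemma, with |xy| ≤ p and |y| ≥ 1.
Because |xy| ≤ p and w begins with p copies of 0, we have y = 0^k with 1 ≤ k ≤ p.
Pump with i = 2: xy^2z = 0^{p+k} 1^p has p+k occurrences of 0 but only p of 1. Since k ≥ 1 the counts differ, so xy^2z ∉ L.
This is a contradiction; hence L is not regular.

0^{p+k} 1^p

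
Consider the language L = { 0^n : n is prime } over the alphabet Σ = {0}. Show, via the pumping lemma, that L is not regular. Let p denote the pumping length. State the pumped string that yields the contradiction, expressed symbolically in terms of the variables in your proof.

Assume L is regular. Let p be the pumping length given by the pumping lemma.
Let q be a prime with q ≥ p+2 (infinitely many primes exist), and take w = 0^q ∈ L with |w| = q ≥ p.
The pumping lemma gives a decomposition w = xyz where |xy| ≤ p and |y| ≥ 1.
Then y = 0^k for some k with 1 ≤ k ≤ p.
Since 1 ≤ k ≤ p, |xz| = q-k. Pump with i = q+1: |xy^{q+1}z| = (q-k)+(q+1)k = q+qk = q(1+k), which is composite (both factors ≥ 2). So xy^{q+1}z = 0^{q(1+k)} ∉ L.
This is a contradiction; hence L is not regular.

0^{q(1+k)}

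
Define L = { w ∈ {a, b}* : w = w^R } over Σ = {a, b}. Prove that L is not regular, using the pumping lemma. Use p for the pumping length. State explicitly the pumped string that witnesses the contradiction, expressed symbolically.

a^{p+k} b a^p

Assume L is regular. Let p be the pumping length given by the pumping lemma.
Take w = a^p b a^p, a palindrome of length 2p+1 ≥ p.
Write w = xyz as guaranteed by the lemma, with |xy| ≤ p and |y| ≥ 1.
The first p characters of w are a's, so xy (and hence y) consists only of a's. Write y = a^k, 1 ≤ k ≤ p.
Pump with i = 2: xy^2z = a^{p+k} b a^p. Its reverse is a^p b a^{p+k}, which differs from xy^2z since k ≥ 1. So xy^2z is not a palindrome and xy^2z ∉ L.
This is a contradiction; hence L is not regular.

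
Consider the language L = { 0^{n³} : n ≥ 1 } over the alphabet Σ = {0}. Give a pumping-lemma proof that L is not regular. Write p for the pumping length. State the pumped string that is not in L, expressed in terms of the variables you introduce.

Toward a contradiction, assume L is regular with pumping length p.
Take w = 0^{p³} ∈ L with |w| = p³ ≥ p.
The pumping lemma gives a decomposition w = xyz where |xy| ≤ p and |y| ≥ 1.
Then y = 0^k for some k with 1 ≤ k ≤ p.
Pump with i = 2: xy^2z = 0^{p³+k}. Since 1 ≤ k ≤ p, p³ < p³+k ≤ p³+p < p³+3p²+3p+1 = (p+1)³, so p³+k is not a perfect cube. So xy^2z ∉ L.
This is a contradiction; hence L is not regular.

0^{p³+k}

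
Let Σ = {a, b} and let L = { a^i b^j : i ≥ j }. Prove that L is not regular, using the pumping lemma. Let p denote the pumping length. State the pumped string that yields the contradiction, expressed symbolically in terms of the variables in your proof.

Assume L is regular. Let p be the pumping length given by the pumping lemma.
Choose w = a^p b^p ∈ L, with |w| = 2p ≥ p.
Write w = xyz as guaranteed by the lemma, with |xy| ≤ p and |y| > 0.
Since the first p symbols of w are all a's and |xy| ≤ p, y lies entirely in the leading a-block: y = a^k for some k with 1 ≤ k ≤ p.
Consider xy^0z = xz = a^{p-k} b^p. Since k ≥ 1, the a-count p-k is less than p, so i ≥ j fails; thus xz ∉ L.
This contradicts the pumping lemma, so L is not regular.

a^{p-k} b^p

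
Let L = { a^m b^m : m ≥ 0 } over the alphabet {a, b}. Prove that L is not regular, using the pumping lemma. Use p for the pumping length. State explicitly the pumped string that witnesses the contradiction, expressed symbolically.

a^{p+k} b^p

Assume L is regular; let p be its pumping constant.
Let w = a^p b^p ∈ L; note |w| = 2p ≥ p.
The pumping lemma gives a decomposition w = xyz where |xy| ≤ p and y is nonempty.
The first p characters of w are a's, so xy (and hence y) consists only of a's. Write y = a^k, 1 ≤ k ≤ p.
Pump with i = 2: xy^2z = a^{p+k} b^p. For this to lie in L we would need p = p+k, which forces k = 0. But k ≥ 1, so xy^2z ∉ L.
Contradiction. Therefore L is not regular.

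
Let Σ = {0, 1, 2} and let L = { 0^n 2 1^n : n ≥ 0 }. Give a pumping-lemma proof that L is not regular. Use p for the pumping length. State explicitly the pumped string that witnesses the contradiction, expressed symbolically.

0^{p+k} 2 1^p

Suppose for contradiction that L is regular, and let p be the pumping length.
Take w = 0^p 2 1^p ∈ L with |w| = 2p+1 ≥ p.
The pumping lemma gives a decomposition w = xyz where |xy| ≤ p and |y| > 0.
Since the first p symbols of w are all 0's and |xy| ≤ p, y lies entirely in the leading 0-block: y = 0^k for some k with 1 ≤ k ≤ p.
Pump with i = 2: xy^2z = 0^{p+k} 2 1^p, which would require p+k = p. But k ≥ 1, so xy^2z ∉ L.
This is a contradiction; hence L is not regular.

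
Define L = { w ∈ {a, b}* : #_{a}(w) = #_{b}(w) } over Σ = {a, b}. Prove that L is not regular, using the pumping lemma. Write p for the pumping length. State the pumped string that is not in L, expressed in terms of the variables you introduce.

a^{p+k} b^p

Assume L is regular; let p be its pumping constant.
Choose w = a^p b^p ∈ L with |w| = 2p ≥ p.
Write w = xyz as guaranteed by the lemma, with |xy| ≤ p and |y| ≥ 1.
Since the first p symbols of w are all a's and |xy| ≤ p, y lies entirely in the leading a-block: y = a^k for some k with 1 ≤ k ≤ p.
Pump with i = 2: xy^2z = a^{p+k} b^p has p+k occurrences of a but only p of b. Since k ≥ 1 the counts differ, so xy^2z ∉ L.
This contradicts the pumping lemma, so L is not regular.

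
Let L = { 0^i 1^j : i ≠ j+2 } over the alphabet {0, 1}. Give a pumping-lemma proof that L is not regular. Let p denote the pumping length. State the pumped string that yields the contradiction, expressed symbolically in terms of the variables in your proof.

0^{p+p!} 1^{p+p!-2}

Toward a contradiction, assume L is regular with pumping length p.
Choose w = 0^p 1^{p+p!-2}. Since p ≠ (p+p!-2)+2 = p+p!, w ∈ L; and |w| ≥ p.
By the pumping lemma, w = xyz with |xy| ≤ p and |y| > 0.
Since the first p symbols of w are all 0's and |xy| ≤ p, y lies entirely in the leading 0-block: y = 0^k for some k with 1 ≤ k ≤ p.
Since 1 ≤ k ≤ p, k divides p!; set t = 1 + p!/k. Then xy^t z has p + (p!/k)·k = p + p! copies of 0. Now the 0-count is p+p! and (1-count)+2 = (p+p!-2)+2 = p+p!, so i ≠ j+2 fails. So xy^t z = 0^{p+p!} 1^{p+p!-2} ∉ L.
This is a contradiction; hence L is not regular.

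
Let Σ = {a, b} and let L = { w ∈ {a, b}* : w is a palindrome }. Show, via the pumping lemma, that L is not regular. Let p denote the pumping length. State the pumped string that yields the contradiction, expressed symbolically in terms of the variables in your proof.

Assume L is regular; let p be its pumping constant.
Take w = a^p b a^p, a palindrome of length 2p+1 ≥ p.
By the pumping lemma, w = xyz with |xy| ≤ p and |y| ≥ 1.
The first p characters of w are a's, so xy (and hence y) consists only of a's. Write y = a^k, 1 ≤ k ≤ p.
Pump with i = 2: xy^2z = a^{p+k} b a^p. Its reverse is a^p b a^{p+k}, which differs from xy^2z since k ≥ 1. So xy^2z is not a palindrome and xy^2z ∉ L.
Contradiction. Therefore L is not regular.

a^{p+k} b a^p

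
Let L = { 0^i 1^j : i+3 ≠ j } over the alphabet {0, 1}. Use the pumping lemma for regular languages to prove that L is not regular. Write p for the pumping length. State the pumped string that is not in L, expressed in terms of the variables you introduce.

Assume L is regular. Let p be the pumping length given by the pumping lemma.
Choose w = 0^p 1^{p+p!+3}. Since p ≠ (p+p!+3)-3 = p+p!, w ∈ L; and |w| ≥ p.
The pumping lemma gives a decomposition w = xyz where |xy| ≤ p and |y| ≥ 1.
Because |xy| ≤ p and w begins with p copies of 0, we have y = 0^k with 1 ≤ k ≤ p.
Since 1 ≤ k ≤ p, k divides p!; set t = 1 + p!/k. Then xy^t z has p + (p!/k)·k = p + p! copies of 0. Now the 0-count is p+p! and (1-count)-3 = (p+p!+3)-3 = p+p!, so i+3 ≠ j fails. So xy^t z = 0^{p+p!} 1^{p+p!+3} ∉ L.
This is a contradiction; hence L is not regular.

0^{p+p!} 1^{p+p!+3}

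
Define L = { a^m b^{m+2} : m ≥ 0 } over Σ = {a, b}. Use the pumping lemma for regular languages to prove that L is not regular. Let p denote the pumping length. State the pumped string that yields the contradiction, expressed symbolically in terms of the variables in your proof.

a^{p+k} b^{p+2}

Assume L is regular; let p be its pumping constant.
Choose w = a^p b^{p+2}, which is in L with |w| = 2p+2 ≥ p.
The pumping lemma gives a decomposition w = xyz where |xy| ≤ p and |y| > 0.
Because |xy| ≤ p and w begins with p copies of a, we have y = a^k with 1 ≤ k ≤ p.
Pump with i = 2: xy^2z = a^{p+k} b^{p+2}. For this to lie in L we would need p+2 = (p+k)+2, which forces k = 0. But k ≥ 1, so xy^2z ∉ L.
Contradiction. Therefore L is not regular.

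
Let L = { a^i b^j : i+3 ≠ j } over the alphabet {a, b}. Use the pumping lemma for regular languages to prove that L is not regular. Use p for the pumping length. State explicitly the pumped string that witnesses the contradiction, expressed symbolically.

Toward a contradiction, assume L is regular with pumping length p.
Choose w = a^p b^{p+p!+3}. Since p ≠ (p+p!+3)-3 = p+p!, w ∈ L; and |w| ≥ p.
By the pumping lemma, w = xyz with |xy| ≤ p and |y| ≥ 1.
The first p characters of w are a's, so xy (and hence y) consists only of a's. Write y = a^k, 1 ≤ k ≤ p.
Since 1 ≤ k ≤ p, k divides p!; set t = 1 + p!/k. Then xy^t z has p + (p!/k)·k = p + p! copies of a. Now the a-count is p+p! and (b-count)-3 = (p+p!+3)-3 = p+p!, so i+3 ≠ j fails. So xy^t z = a^{p+p!} b^{p+p!+3} ∉ L.
This is a contradiction; hence L is not regular.

a^{p+p!} b^{p+p!+3}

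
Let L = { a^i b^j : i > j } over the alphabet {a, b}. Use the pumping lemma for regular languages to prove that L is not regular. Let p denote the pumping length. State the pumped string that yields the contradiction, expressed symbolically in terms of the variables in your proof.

a^{p+1-k} b^p

Toward a contradiction, assume L is regular with pumping length p.
Choose w = a^{p+1} b^p ∈ L, with |w| = 2p+1 ≥ p.
By the pumping lemma, w = xyz with |xy| ≤ p and |y| > 0.
Because |xy| ≤ p and w begins with p copies of a, we have y = a^k with 1 ≤ k ≤ p.
Consider xy^0z = xz = a^{p+1-k} b^p. Since k ≥ 1, the a-count p+1-k is at most p, so i > j fails; thus xz ∉ L.
Contradiction. Therefore L is not regular.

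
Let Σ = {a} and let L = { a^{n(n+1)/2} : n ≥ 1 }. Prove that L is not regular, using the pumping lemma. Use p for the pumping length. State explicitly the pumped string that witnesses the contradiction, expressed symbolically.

a^{p(p+1)/2+k}

Suppose for contradiction that L is regular, and let p be the pumping length.
Take w = a^{p(p+1)/2} ∈ L with |w| = p(p+1)/2 ≥ p.
The pumping lemma gives a decomposition w = xyz where |xy| ≤ p and |y| > 0.
Then y = a^k for some k with 1 ≤ k ≤ p.
Pump with i = 2: xy^2z = a^{p(p+1)/2+k}. Since 1 ≤ k ≤ p, p(p+1)/2 < p(p+1)/2+k ≤ p(p+1)/2+p < (p+1)(p+2)/2, so p(p+1)/2+k is strictly between consecutive triangular numbers. So xy^2z ∉ L.
This is a contradiction; hence L is not regular.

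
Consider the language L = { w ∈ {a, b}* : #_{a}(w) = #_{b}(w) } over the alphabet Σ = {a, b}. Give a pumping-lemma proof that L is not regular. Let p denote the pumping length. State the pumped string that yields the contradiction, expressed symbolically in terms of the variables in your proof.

a^{p+k} b^p

Assume L is regular; let p be its pumping constant.
Choose w = a^p b^p ∈ L with |w| = 2p ≥ p.
The pumping lemma gives a decomposition w = xyz where |xy| ≤ p and y is nonempty.
Since the first p symbols of w are all a's and |xy| ≤ p, y lies entirely in the leading a-block: y = a^k for some k with 1 ≤ k ≤ p.
Pump with i = 2: xy^2z = a^{p+k} b^p has p+k occurrences of a but only p of b. Since k ≥ 1 the counts differ, so xy^2z ∉ L.
This is a contradiction; hence L is not regular.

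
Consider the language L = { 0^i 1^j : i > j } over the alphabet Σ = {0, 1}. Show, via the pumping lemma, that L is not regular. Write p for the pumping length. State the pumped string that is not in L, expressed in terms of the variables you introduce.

Toward a contradiction, assume L is regular with pumping length p.
Choose w = 0^{p+1} 1^p ∈ L, with |w| = 2p+1 ≥ p.
By the pumping lemma, w = xyz with |xy| ≤ p and |y| ≥ 1.
Because |xy| ≤ p and w begins with p copies of 0, we have y = 0^k with 1 ≤ k ≤ p.
Consider xy^0z = xz = 0^{p+1-k} 1^p. Since k ≥ 1, the 0-count p+1-k is at most p, so i > j fails; thus xz ∉ L.
Contradiction. Therefore L is not regular.

0^{p+1-k} 1^p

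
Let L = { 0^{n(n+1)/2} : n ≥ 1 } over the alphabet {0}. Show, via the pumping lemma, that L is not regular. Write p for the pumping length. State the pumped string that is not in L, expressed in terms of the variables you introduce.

Toward a contradiction, assume L is regular with pumping length p.
Take w = 0^{p(p+1)/2} ∈ L with |w| = p(p+1)/2 ≥ p.
By the pumping lemma, w = xyz with |xy| ≤ p and |y| ≥ 1.
Then y = 0^k for some k with 1 ≤ k ≤ p.
Pump with i = 2: xy^2z = 0^{p(p+1)/2+k}. Since 1 ≤ k ≤ p, p(p+1)/2 < p(p+1)/2+k ≤ p(p+1)/2+p < (p+1)(p+2)/2, so p(p+1)/2+k is strictly between consecutive triangular numbers. So xy^2z ∉ L.
Contradiction. Therefore L is not regular.

0^{p(p+1)/2+k}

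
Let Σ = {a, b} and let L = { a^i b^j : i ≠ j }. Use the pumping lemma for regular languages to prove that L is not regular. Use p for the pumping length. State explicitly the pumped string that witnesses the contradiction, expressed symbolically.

Suppose for contradiction that L is regular, and let p be the pumping length.
Choose w = a^p b^{p+p!}. Since p ≠ p+p!, w ∈ L; and |w| ≥ p.
The pumping lemma gives a decomposition w = xyz where |xy| ≤ p and |y| > 0.
Because |xy| ≤ p and w begins with p copies of a, we have y = a^k with 1 ≤ k ≤ p.
Since 1 ≤ k ≤ p, k divides p!; set t = 1 + p!/k. Then xy^t z has p + (p!/k)·k = p + p! copies of a. Now the a-count equals the b-count, so i ≠ j fails. So xy^t z = a^{p+p!} b^{p+p!} ∉ L.
This contradicts the pumping lemma, so L is not regular.

a^{p+p!} b^{p+p!}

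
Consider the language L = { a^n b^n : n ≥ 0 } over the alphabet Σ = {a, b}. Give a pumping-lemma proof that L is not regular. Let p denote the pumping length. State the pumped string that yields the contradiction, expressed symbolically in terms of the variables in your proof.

Assume L is regular; let p be its pumping constant.
Choose w = a^p b^p, which is in L with |w| = 2p ≥ p.
By the pumping lemma, w = xyz with |xy| ≤ p and y is nonempty.
The first p characters of w are a's, so xy (and hence y) consists only of a's. Write y = a^k, 1 ≤ k ≤ p.
Pump with i = 2: xy^2z = a^{p+k} b^p. For this to lie in L we would need p = p+k, which forces k = 0. But k ≥ 1, so xy^2z ∉ L.
Contradiction. Therefore L is not regular.

a^{p+k} b^p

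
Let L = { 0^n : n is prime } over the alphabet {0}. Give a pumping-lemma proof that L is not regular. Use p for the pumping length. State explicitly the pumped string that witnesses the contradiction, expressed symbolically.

0^{q(1+k)}

Toward a contradiction, assume L is regular with pumping length p.
Let q be a prime with q ≥ p+2 (infinitely many primes exist), and take w = 0^q ∈ L with |w| = q ≥ p.
By the pumping lemma, w = xyz with |xy| ≤ p and |y| > 0.
Then y = 0^k for some k with 1 ≤ k ≤ p.
Since 1 ≤ k ≤ p, |xz| = q-k. Pump with i = q+1: |xy^{q+1}z| = (q-k)+(q+1)k = q+qk = q(1+k), which is composite (both factors ≥ 2). So xy^{q+1}z = 0^{q(1+k)} ∉ L.
This contradicts the pumping lemma, so L is not regular.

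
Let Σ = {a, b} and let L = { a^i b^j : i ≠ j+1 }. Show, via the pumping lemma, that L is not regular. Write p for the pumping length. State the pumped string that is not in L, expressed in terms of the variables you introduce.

a^{p+p!} b^{p+p!-1}

Suppose for contradiction that L is regular, and let p be the pumping length.
Choose w = a^p b^{p+p!-1}. Since p ≠ (p+p!-1)+1 = p+p!, w ∈ L; and |w| ≥ p.
The pumping lemma gives a decomposition w = xyz where |xy| ≤ p and |y| ≥ 1.
Since the first p symbols of w are all a's and |xy| ≤ p, y lies entirely in the leading a-block: y = a^k for some k with 1 ≤ k ≤ p.
Since 1 ≤ k ≤ p, k divides p!; set t = 1 + p!/k. Then xy^t z has p + (p!/k)·k = p + p! copies of a. Now the a-count is p+p! and (b-count)+1 = (p+p!-1)+1 = p+p!, so i ≠ j+1 fails. So xy^t z = a^{p+p!} b^{p+p!-1} ∉ L.
This contradicts the pumping lemma, so L is not regular.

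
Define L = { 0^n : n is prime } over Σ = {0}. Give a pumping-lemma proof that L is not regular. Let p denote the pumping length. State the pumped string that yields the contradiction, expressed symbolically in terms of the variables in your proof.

0^{q(1+k)}

Suppose for contradiction that L is regular, and let p be the pumping length.
Let q be a prime with q ≥ p+2 (infinitely many primes exist), and take w = 0^q ∈ L with |w| = q ≥ p.
The pumping lemma gives a decomposition w = xyz where |xy| ≤ p and y is nonempty.
Then y = 0^k for some k with 1 ≤ k ≤ p.
Since 1 ≤ k ≤ p, |xz| = q-k. Pump with i = q+1: |xy^{q+1}z| = (q-k)+(q+1)k = q+qk = q(1+k), which is composite (both factors ≥ 2). So xy^{q+1}z = 0^{q(1+k)} ∉ L.
This contradicts the pumping lemma, so L is not regular.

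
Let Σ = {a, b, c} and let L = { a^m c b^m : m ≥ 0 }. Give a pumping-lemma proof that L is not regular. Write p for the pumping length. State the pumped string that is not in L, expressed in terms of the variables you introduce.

Toward a contradiction, assume L is regular with pumping length p.
Take w = a^p c b^p ∈ L with |w| = 2p+1 ≥ p.
By the pumping lemma, w = xyz with |xy| ≤ p and |y| ≥ 1.
The first p characters of w are a's, so xy (and hence y) consists only of a's. Write y = a^k, 1 ≤ k ≤ p.
Pump with i = 2: xy^2z = a^{p+k} c b^p, which would require p+k = p. But k ≥ 1, so xy^2z ∉ L.
This is a contradiction; hence L is not regular.

a^{p+k} c b^p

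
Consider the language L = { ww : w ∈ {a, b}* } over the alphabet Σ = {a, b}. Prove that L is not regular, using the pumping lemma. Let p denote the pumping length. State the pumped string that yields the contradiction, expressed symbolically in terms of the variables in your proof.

a^{p+k} b^p a^p b^p

Assume L is regular. Let p be the pumping length given by the pumping lemma.
Take w = a^p b^p a^p b^p = uu where u = a^pb^p; then w ∈ L and |w| = 4p ≥ p.
Write w = xyz as guaranteed by the lemma, with |xy| ≤ p and |y| > 0.
The first p characters of w are a's, so xy (and hence y) consists only of a's. Write y = a^k, 1 ≤ k ≤ p.
Pump with i = 2: xy^2z = a^{p+k} b^p a^p b^p, of length 4p+k. Suppose this equals vv. The string starts with a and ends with b, so v does too; thus the boundary between the two copies of v is a b→a transition. There is exactly one such transition, at position 2p+k, so |v| = 2p+k and |vv| = 4p+2k ≠ 4p+k since k ≥ 1. So xy^2z ∉ L.
This is a contradiction; hence L is not regular.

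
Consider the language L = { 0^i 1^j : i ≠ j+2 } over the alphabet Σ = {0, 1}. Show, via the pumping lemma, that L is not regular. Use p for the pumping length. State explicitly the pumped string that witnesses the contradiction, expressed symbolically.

Assume L is regular; let p be its pumping constant.
Choose w = 0^p 1^{p+p!-2}. Since p ≠ (p+p!-2)+2 = p+p!, w ∈ L; and |w| ≥ p.
Write w = xyz as guaranteed by the lemma, with |xy| ≤ p and |y| ≥ 1.
The first p characters of w are 0's, so xy (and hence y) consists only of 0's. Write y = 0^k, 1 ≤ k ≤ p.
Since 1 ≤ k ≤ p, k divides p!; set t = 1 + p!/k. Then xy^t z has p + (p!/k)·k = p + p! copies of 0. Now the 0-count is p+p! and (1-count)+2 = (p+p!-2)+2 = p+p!, so i ≠ j+2 fails. So xy^t z = 0^{p+p!} 1^{p+p!-2} ∉ L.
This is a contradiction; hence L is not regular.

0^{p+p!} 1^{p+p!-2}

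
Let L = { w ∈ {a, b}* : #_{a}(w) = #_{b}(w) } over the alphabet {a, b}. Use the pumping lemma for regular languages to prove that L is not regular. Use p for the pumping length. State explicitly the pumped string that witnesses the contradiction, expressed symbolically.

Assume L is regular. Let p be the pumping length given by the pumping lemma.
Choose w = a^p b^p ∈ L with |w| = 2p ≥ p.
Write w = xyz as guaranteed by the lemma, with |xy| ≤ p and |y| > 0.
Because |xy| ≤ p and w begins with p copies of a, we have y = a^k with 1 ≤ k ≤ p.
Pump with i = 2: xy^2z = a^{p+k} b^p has p+k occurrences of a but only p of b. Since k ≥ 1 the counts differ, so xy^2z ∉ L.
Contradiction. Therefore L is not regular.

a^{p+k} b^p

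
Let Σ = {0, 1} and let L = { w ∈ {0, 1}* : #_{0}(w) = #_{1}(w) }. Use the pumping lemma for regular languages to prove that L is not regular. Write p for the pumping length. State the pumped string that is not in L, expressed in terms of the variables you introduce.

0^{p+k} 1^p

Assume L is regular. Let p be the pumping length given by the pumping lemma.
Choose w = 0^p 1^p ∈ L with |w| = 2p ≥ p.
By the pumping lemma, w = xyz with |xy| ≤ p and |y| ≥ 1.
Because |xy| ≤ p and w begins with p copies of 0, we have y = 0^k with 1 ≤ k ≤ p.
Pump with i = 2: xy^2z = 0^{p+k} 1^p has p+k occurrences of 0 but only p of 1. Since k ≥ 1 the counts differ, so xy^2z ∉ L.
This contradicts the pumping lemma, so L is not regular.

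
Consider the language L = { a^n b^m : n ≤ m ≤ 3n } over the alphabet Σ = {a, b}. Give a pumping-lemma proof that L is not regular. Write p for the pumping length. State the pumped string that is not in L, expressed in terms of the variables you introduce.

a^{p+k} b^p

Assume L is regular. Let p be the pumping length given by the pumping lemma.
Take w = a^p b^p ∈ L (since p ≤ p ≤ 3p), with |w| = 2p ≥ p.
The pumping lemma gives a decomposition w = xyz where |xy| ≤ p and |y| > 0.
Since the first p symbols of w are all a's and |xy| ≤ p, y lies entirely in the leading a-block: y = a^k for some k with 1 ≤ k ≤ p.
Pump with i = 2: xy^2z = a^{p+k} b^p. Now n = p+k > p = m, so the condition n ≤ m fails. Thus xy^2z ∉ L.
This contradicts the pumping lemma, so L is not regular.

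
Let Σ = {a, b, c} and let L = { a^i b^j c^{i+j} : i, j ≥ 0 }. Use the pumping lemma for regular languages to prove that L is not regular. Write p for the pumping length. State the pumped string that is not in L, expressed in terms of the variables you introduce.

a^{p+k} b^p c^{2p}

Suppose for contradiction that L is regular, and let p be the pumping length.
Take w = a^p b^p c^{2p} ∈ L (with i=j=p, i+j=2p), |w| = 4p ≥ p.
The pumping lemma gives a decomposition w = xyz where |xy| ≤ p and y is nonempty.
The first p characters of w are a's, so xy (and hence y) consists only of a's. Write y = a^k, 1 ≤ k ≤ p.
Consider xy^2z = a^{p+k} b^p c^{2p}. Now the a- and b-counts sum to 2p+k, but the c-count is 2p ≠ 2p+k. So xy^2z ∉ L.
This contradicts the pumping lemma, so L is not regular.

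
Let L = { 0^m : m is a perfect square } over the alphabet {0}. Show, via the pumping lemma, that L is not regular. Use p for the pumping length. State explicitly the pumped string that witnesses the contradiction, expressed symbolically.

0^{p²+k}

Assume L is regular; let p be its pumping constant.
Take w = 0^{p²} ∈ L with |w| = p² ≥ p.
The pumping lemma gives a decomposition w = xyz where |xy| ≤ p and y is nonempty.
Then y = 0^k for some k with 1 ≤ k ≤ p.
Pump with i = 2: xy^2z = 0^{p²+k}. Since 1 ≤ k ≤ p, p² < p²+k ≤ p²+p < (p+1)², so p²+k lies strictly between consecutive squares and is not a perfect square. So xy^2z ∉ L.
This contradicts the pumping lemma, so L is not regular.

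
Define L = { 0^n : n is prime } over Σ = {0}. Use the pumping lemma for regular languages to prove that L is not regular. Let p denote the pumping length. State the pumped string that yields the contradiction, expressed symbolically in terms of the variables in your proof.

Assume L is regular. Let p be the pumping length given by the pumping lemma.
Let q be a prime with q ≥ p+2 (infinitely many primes exist), and take w = 0^q ∈ L with |w| = q ≥ p.
Write w = xyz as guaranteed by the lemma, with |xy| ≤ p and |y| > 0.
Then y = 0^k for some k with 1 ≤ k ≤ p.
Since 1 ≤ k ≤ p, |xz| = q-k. Pump with i = q+1: |xy^{q+1}z| = (q-k)+(q+1)k = q+qk = q(1+k), which is composite (both factors ≥ 2). So xy^{q+1}z = 0^{q(1+k)} ∉ L.
This contradicts the pumping lemma, so L is not regular.

0^{q(1+k)}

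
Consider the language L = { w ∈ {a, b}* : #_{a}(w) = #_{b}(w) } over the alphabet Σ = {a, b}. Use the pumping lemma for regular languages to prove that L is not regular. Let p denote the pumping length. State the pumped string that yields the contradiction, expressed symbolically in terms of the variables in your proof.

a^{p+k} b^p

Toward a contradiction, assume L is regular with pumping length p.
Choose w = a^p b^p ∈ L with |w| = 2p ≥ p.
Write w = xyz as guaranteed by the lemma, with |xy| ≤ p and |y| ≥ 1.
Because |xy| ≤ p and w begins with p copies of a, we have y = a^k with 1 ≤ k ≤ p.
Pump with i = 2: xy^2z = a^{p+k} b^p has p+k occurrences of a but only p of b. Since k ≥ 1 the counts differ, so xy^2z ∉ L.
This is a contradiction; hence L is not regular.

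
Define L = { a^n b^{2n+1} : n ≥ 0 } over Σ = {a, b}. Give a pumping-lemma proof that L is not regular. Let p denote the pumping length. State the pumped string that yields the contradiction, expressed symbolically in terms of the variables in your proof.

Suppose for contradiction that L is regular, and let p be the pumping length.
Take w = a^p b^{2p+1}. Then w ∈ L and |w| = 3p+1 ≥ p.
By the pumping lemma, w = xyz with |xy| ≤ p and y is nonempty.
The first p characters of w are a's, so xy (and hence y) consists only of a's. Write y = a^k, 1 ≤ k ≤ p.
Pump with i = 2: xy^2z = a^{p+k} b^{2p+1}. For this to lie in L we would need 2p+1 = 2(p+k)+1, which forces k = 0. But k ≥ 1, so xy^2z ∉ L.
Contradiction. Therefore L is not regular.

a^{p+k} b^{2p+1}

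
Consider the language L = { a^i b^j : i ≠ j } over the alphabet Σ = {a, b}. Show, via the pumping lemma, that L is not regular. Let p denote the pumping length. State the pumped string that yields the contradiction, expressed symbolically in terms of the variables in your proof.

a^{p+p!} b^{p+p!}

Assume L is regular. Let p be the pumping length given by the pumping lemma.
Choose w = a^p b^{p+p!}. Since p ≠ p+p!, w ∈ L; and |w| ≥ p.
By the pumping lemma, w = xyz with |xy| ≤ p and |y| ≥ 1.
The first p characters of w are a's, so xy (and hence y) consists only of a's. Write y = a^k, 1 ≤ k ≤ p.
Since 1 ≤ k ≤ p, k divides p!; set t = 1 + p!/k. Then xy^t z has p + (p!/k)·k = p + p! copies of a. Now the a-count equals the b-count, so i ≠ j fails. So xy^t z = a^{p+p!} b^{p+p!} ∉ L.
Contradiction. Therefore L is not regular.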